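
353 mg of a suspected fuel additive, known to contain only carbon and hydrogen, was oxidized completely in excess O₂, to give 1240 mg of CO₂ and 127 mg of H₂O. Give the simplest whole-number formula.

C2H

mol C = 1.24 g CO₂ ÷ 44.009 g/mol = 0.02818 mol
mol H = 2 × 0.127 g H₂O ÷ 18.015 g/mol = 0.01410 mol
Divide by the smallest (0.01410 mol): C 1.998, H 1.000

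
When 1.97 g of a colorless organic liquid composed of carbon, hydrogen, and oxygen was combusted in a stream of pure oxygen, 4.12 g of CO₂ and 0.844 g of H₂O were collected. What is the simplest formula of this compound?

C2H2O

mol C = 4.12 g CO₂ ÷ 44.009 g/mol = 0.09362 mol
mol H = 2 × 0.844 g H₂O ÷ 18.015 g/mol = 0.09370 mol
mass O = 1.97 − (1.124 + 0.09445) = 0.7511 g → mol O = 0.7511 ÷ 15.999 = 0.04695 mol
Divide by the smallest (0.04695 mol): C 1.994, H 1.996, O 1.000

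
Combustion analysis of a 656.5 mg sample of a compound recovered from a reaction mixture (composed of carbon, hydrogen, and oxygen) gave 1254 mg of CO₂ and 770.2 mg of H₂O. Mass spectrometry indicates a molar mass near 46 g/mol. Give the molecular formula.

C2H6O

mol C = 1.254 g CO₂ ÷ 44.009 g/mol = 0.028494 mol
mol H = 2 × 0.7702 g H₂O ÷ 18.015 g/mol = 0.085507 mol
mass O = 0.6565 − (0.34224 + 0.086191) = 0.22807 g → mol O = 0.22807 ÷ 15.999 = 0.014255 mol
Divide by the smallest (0.014255 mol): C 1.999, H 5.998, O 1.000
Empirical formula: C2H6O
Empirical-formula mass = 46.07 g/mol; 46 ÷ 46.07 ≈ 1, so the molecular formula is C2H6O.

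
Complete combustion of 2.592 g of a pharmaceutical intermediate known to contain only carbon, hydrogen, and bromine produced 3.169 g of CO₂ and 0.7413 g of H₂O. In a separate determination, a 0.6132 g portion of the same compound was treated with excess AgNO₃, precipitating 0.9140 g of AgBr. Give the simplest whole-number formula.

C7H8Br2

mol C = 3.169 g CO₂ ÷ 44.009 g/mol = 0.072008 mol
mol H = 2 × 0.7413 g H₂O ÷ 18.015 g/mol = 0.082298 mol
From the AgBr data: mol Br per gram of compound = (0.9140 ÷ 187.772) ÷ 0.6132 = 0.0079380 mol/g, so in the 2.592 g combustion sample mol Br = 0.020575 mol
Divide by the smallest (0.020575 mol): C 3.500, H 4.000, Br 1.000
Multiplying each by 2 gives whole numbers: C 7.00, H 8.00, Br 2.00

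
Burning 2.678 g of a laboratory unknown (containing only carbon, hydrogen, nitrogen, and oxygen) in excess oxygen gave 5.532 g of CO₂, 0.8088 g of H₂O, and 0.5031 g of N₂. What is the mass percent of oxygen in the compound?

21.46%

mol C = 5.532 g CO₂ ÷ 44.009 g/mol = 0.12570 mol
mol H = 2 × 0.8088 g H₂O ÷ 18.015 g/mol = 0.089792 mol
mol N = 2 × 0.5031 g N₂ ÷ 28.014 g/mol = 0.035918 mol
mass O = 2.678 − (1.5098 + 0.090510 + 0.50310) = 0.57459 g → mol O = 0.57459 ÷ 15.999 = 0.035914 mol
mass % O = 0.57459 g ÷ 2.678 g × 100%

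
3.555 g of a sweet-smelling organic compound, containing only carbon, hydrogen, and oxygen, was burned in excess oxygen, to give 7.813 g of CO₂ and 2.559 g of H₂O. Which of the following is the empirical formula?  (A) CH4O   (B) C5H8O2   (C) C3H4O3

mol C = 7.813 g CO₂ ÷ 44.009 g/mol = 0.17753 mol
mol H = 2 × 2.559 g H₂O ÷ 18.015 g/mol = 0.28410 mol
mass O = 3.555 − (2.1323 + 0.28637) = 1.1363 g → mol O = 1.1363 ÷ 15.999 = 0.071023 mol
Divide by the smallest (0.071023 mol): C 2.500, H 4.000, O 1.000
Multiplying each by 2 gives whole numbers: C 5.00, H 8.00, O 2.00

(B) C5H8O2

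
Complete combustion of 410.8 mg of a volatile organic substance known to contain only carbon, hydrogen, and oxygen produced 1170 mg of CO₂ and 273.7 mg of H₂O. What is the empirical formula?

mol C = 1.170 g CO₂ ÷ 44.009 g/mol = 0.026585 mol
mol H = 2 × 0.2737 g H₂O ÷ 18.015 g/mol = 0.030386 mol
mass O = 0.4108 − (0.31932 + 0.030629) = 0.060853 g → mol O = 0.060853 ÷ 15.999 = 0.0038036 mol
Divide by the smallest (0.0038036 mol): C 6.990, H 7.989, O 1.000

C7H8O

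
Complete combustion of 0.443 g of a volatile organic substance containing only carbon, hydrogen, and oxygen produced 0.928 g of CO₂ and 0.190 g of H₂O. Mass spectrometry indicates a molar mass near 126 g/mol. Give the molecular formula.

C6H6O3

mol C = 0.928 g CO₂ ÷ 44.009 g/mol = 0.02109 mol
mol H = 2 × 0.190 g H₂O ÷ 18.015 g/mol = 0.02109 mol
mass O = 0.443 − (0.2533 + 0.02126) = 0.1685 g → mol O = 0.1685 ÷ 15.999 = 0.01053 mol
Divide by the smallest (0.01053 mol): C 2.003, H 2.003, O 1.000
Empirical formula: C2H2O
Empirical-formula mass = 42.04 g/mol; 126 ÷ 42.04 ≈ 3, so the molecular formula is C6H6O3.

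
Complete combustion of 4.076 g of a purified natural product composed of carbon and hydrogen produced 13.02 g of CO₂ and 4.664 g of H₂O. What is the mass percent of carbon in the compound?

mol C = 13.02 g CO₂ ÷ 44.009 g/mol = 0.29585 mol
mol H = 2 × 4.664 g H₂O ÷ 18.015 g/mol = 0.51779 mol
mass % C = 3.5534 g ÷ 4.076 g × 100%

87.18%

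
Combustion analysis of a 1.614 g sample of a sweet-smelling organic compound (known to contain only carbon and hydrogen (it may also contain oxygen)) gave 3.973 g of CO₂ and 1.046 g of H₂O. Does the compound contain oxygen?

yes

mol C = 3.973 g CO₂ ÷ 44.009 g/mol = 0.090277 mol
mol H = 2 × 1.046 g H₂O ÷ 18.015 g/mol = 0.11613 mol
C and H account for only 1.2014 g of the 1.614 g sample; the remaining 0.41263 g must be oxygen.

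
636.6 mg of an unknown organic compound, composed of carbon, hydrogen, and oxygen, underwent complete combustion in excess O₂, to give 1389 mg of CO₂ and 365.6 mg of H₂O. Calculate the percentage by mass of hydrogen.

mol C = 1.389 g CO₂ ÷ 44.009 g/mol = 0.031562 mol
mol H = 2 × 0.3656 g H₂O ÷ 18.015 g/mol = 0.040588 mol
mass O = 0.6366 − (0.37909 + 0.040913) = 0.21660 g → mol O = 0.21660 ÷ 15.999 = 0.013538 mol
mass % H = 0.040913 g ÷ 0.6366 g × 100%

6.43%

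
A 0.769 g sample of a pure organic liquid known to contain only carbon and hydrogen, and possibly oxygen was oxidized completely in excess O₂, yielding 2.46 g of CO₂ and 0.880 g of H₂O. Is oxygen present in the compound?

mol C = 2.46 g CO₂ ÷ 44.009 g/mol = 0.05590 mol
mol H = 2 × 0.880 g H₂O ÷ 18.015 g/mol = 0.09770 mol
C and H together account for 0.7699 g — essentially the entire 0.769 g sample — so the compound contains no oxygen.

no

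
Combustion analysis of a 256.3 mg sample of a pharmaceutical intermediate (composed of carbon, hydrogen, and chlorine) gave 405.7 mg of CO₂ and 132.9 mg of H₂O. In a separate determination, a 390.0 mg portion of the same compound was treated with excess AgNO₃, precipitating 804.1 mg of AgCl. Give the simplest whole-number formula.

C5H8Cl2

mol C = 0.4057 g CO₂ ÷ 44.009 g/mol = 0.0092186 mol
mol H = 2 × 0.1329 g H₂O ÷ 18.015 g/mol = 0.014754 mol
From the AgCl data: mol Cl per gram of compound = (0.8041 ÷ 143.318) ÷ 0.3900 = 0.014386 mol/g, so in the 0.2563 g combustion sample mol Cl = 0.0036872 mol
Divide by the smallest (0.0036872 mol): C 2.500, H 4.002, Cl 1.000
Multiplying each by 2 gives whole numbers: C 5.00, H 8.00, Cl 2.00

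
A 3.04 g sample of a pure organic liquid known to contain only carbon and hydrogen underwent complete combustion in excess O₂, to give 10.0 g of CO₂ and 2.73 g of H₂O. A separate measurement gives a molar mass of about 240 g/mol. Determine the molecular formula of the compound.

C18H24

mol C = 10.0 g CO₂ ÷ 44.009 g/mol = 0.2272 mol
mol H = 2 × 2.73 g H₂O ÷ 18.015 g/mol = 0.3031 mol
Divide by the smallest (0.2272 mol): C 1.000, H 1.334
Multiplying each by 3 gives whole numbers: C 3.00, H 4.00
Empirical formula: C3H4
Empirical-formula mass = 40.06 g/mol; 240 ÷ 40.06 ≈ 6, so the molecular formula is C18H24.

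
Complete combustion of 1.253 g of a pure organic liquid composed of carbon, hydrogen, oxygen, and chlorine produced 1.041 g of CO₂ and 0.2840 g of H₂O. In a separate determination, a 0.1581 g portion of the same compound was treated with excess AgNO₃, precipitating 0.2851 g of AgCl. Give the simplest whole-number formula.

C3H4Cl2O3

mol C = 1.041 g CO₂ ÷ 44.009 g/mol = 0.023654 mol
mol H = 2 × 0.2840 g H₂O ÷ 18.015 g/mol = 0.031529 mol
From the AgCl data: mol Cl per gram of compound = (0.2851 ÷ 143.318) ÷ 0.1581 = 0.012582 mol/g, so in the 1.253 g combustion sample mol Cl = 0.015766 mol
mass O = 1.253 − (0.28411 + 0.031782 + 0.55890) = 0.37821 g → mol O = 0.37821 ÷ 15.999 = 0.023640 mol
Divide by the smallest (0.015766 mol): C 1.500, H 2.000, Cl 1.000, O 1.499
Multiplying each by 2 gives whole numbers: C 3.00, H 4.00, Cl 2.00, O 3.00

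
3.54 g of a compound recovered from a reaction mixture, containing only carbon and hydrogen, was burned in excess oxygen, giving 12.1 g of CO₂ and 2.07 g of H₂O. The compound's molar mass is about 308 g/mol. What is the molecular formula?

mol C = 12.1 g CO₂ ÷ 44.009 g/mol = 0.2749 mol
mol H = 2 × 2.07 g H₂O ÷ 18.015 g/mol = 0.2298 mol
Divide by the smallest (0.2298 mol): C 1.196, H 1.000
Multiplying each by 5 gives whole numbers: C 5.98, H 5.00
Empirical formula: C6H5
Empirical-formula mass = 77.11 g/mol; 308 ÷ 77.11 ≈ 4, so the molecular formula is C24H20.

C24H20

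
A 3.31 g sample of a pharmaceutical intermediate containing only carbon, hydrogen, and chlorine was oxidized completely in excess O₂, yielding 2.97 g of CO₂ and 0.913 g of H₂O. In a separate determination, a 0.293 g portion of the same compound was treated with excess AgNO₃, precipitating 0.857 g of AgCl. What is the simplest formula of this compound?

C2H3Cl2

mol C = 2.97 g CO₂ ÷ 44.009 g/mol = 0.06749 mol
mol H = 2 × 0.913 g H₂O ÷ 18.015 g/mol = 0.1014 mol
From the AgCl data: mol Cl per gram of compound = (0.857 ÷ 143.318) ÷ 0.293 = 0.02041 mol/g, so in the 3.31 g combustion sample mol Cl = 0.06755 mol
Divide by the smallest (0.06749 mol): C 1.000, H 1.502, Cl 1.001
Multiplying each by 2 gives whole numbers: C 2.00, H 3.00, Cl 2.00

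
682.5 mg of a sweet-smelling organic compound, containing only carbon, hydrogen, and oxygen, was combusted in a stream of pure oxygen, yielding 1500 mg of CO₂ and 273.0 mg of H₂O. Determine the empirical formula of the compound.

mol C = 1.500 g CO₂ ÷ 44.009 g/mol = 0.034084 mol
mol H = 2 × 0.2730 g H₂O ÷ 18.015 g/mol = 0.030308 mol
mass O = 0.6825 − (0.40938 + 0.030551) = 0.24257 g → mol O = 0.24257 ÷ 15.999 = 0.015161 mol
Divide by the smallest (0.015161 mol): C 2.248, H 1.999, O 1.000
Multiplying each by 4 gives whole numbers: C 8.99, H 8.00, O 4.00

C9H8O4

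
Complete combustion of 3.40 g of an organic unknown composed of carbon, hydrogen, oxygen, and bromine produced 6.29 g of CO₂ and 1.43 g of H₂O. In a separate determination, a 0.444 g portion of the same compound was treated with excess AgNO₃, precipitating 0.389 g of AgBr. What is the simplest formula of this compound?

C9H10BrO

mol C = 6.29 g CO₂ ÷ 44.009 g/mol = 0.1429 mol
mol H = 2 × 1.43 g H₂O ÷ 18.015 g/mol = 0.1588 mol
From the AgBr data: mol Br per gram of compound = (0.389 ÷ 187.772) ÷ 0.444 = 0.004666 mol/g, so in the 3.40 g combustion sample mol Br = 0.01586 mol
mass O = 3.40 − (1.717 + 0.1600 + 1.268) = 0.2557 g → mol O = 0.2557 ÷ 15.999 = 0.01598 mol
Divide by the smallest (0.01586 mol): C 9.009, H 10.007, Br 1.000, O 1.007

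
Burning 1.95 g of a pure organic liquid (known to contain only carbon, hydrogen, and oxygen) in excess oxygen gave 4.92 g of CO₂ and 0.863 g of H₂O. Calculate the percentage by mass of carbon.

68.9%

mol C = 4.92 g CO₂ ÷ 44.009 g/mol = 0.1118 mol
mol H = 2 × 0.863 g H₂O ÷ 18.015 g/mol = 0.09581 mol
mass O = 1.95 − (1.343 + 0.09658) = 0.5107 g → mol O = 0.5107 ÷ 15.999 = 0.03192 mol
mass % C = 1.343 g ÷ 1.95 g × 100%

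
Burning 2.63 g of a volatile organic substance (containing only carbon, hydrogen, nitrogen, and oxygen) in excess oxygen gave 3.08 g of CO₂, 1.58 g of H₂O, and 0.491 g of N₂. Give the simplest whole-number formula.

C2H5NO2

mol C = 3.08 g CO₂ ÷ 44.009 g/mol = 0.06999 mol
mol H = 2 × 1.58 g H₂O ÷ 18.015 g/mol = 0.1754 mol
mol N = 2 × 0.491 g N₂ ÷ 28.014 g/mol = 0.03505 mol
mass O = 2.63 − (0.8406 + 0.1768 + 0.4910) = 1.122 g → mol O = 1.122 ÷ 15.999 = 0.07010 mol
Divide by the smallest (0.03505 mol): C 1.997, H 5.004, N 1.000, O 2.000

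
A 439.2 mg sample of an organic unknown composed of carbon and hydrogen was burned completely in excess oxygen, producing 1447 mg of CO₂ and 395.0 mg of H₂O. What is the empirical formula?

mol C = 1.447 g CO₂ ÷ 44.009 g/mol = 0.032880 mol
mol H = 2 × 0.3950 g H₂O ÷ 18.015 g/mol = 0.043852 mol
Divide by the smallest (0.032880 mol): C 1.000, H 1.334
Multiplying each by 3 gives whole numbers: C 3.00, H 4.00

C3H4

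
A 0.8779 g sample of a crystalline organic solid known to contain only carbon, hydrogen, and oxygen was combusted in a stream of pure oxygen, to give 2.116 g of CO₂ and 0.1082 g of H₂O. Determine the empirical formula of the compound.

mol C = 2.116 g CO₂ ÷ 44.009 g/mol = 0.048081 mol
mol H = 2 × 0.1082 g H₂O ÷ 18.015 g/mol = 0.012012 mol
mass O = 0.8779 − (0.57750 + 0.012108) = 0.28829 g → mol O = 0.28829 ÷ 15.999 = 0.018019 mol
Divide by the smallest (0.012012 mol): C 4.003, H 1.000, O 1.500
Multiplying each by 2 gives whole numbers: C 8.01, H 2.00, O 3.00

C8H2O3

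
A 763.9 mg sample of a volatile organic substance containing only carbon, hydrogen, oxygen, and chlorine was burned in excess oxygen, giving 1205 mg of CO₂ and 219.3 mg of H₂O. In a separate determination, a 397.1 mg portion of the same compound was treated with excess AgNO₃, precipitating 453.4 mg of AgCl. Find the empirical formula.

C9H8Cl2O4

mol C = 1.205 g CO₂ ÷ 44.009 g/mol = 0.027381 mol
mol H = 2 × 0.2193 g H₂O ÷ 18.015 g/mol = 0.024346 mol
From the AgCl data: mol Cl per gram of compound = (0.4534 ÷ 143.318) ÷ 0.3971 = 0.0079667 mol/g, so in the 0.7639 g combustion sample mol Cl = 0.0060858 mol
mass O = 0.7639 − (0.32887 + 0.024541 + 0.21574) = 0.19475 g → mol O = 0.19475 ÷ 15.999 = 0.012172 mol
Divide by the smallest (0.0060858 mol): C 4.499, H 4.001, Cl 1.000, O 2.000
Multiplying each by 2 gives whole numbers: C 9.00, H 8.00, Cl 2.00, O 4.00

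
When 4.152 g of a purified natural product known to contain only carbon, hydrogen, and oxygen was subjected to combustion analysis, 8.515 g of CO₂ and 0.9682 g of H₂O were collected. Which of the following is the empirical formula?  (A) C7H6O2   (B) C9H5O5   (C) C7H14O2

(B) C9H5O5

mol C = 8.515 g CO₂ ÷ 44.009 g/mol = 0.19348 mol
mol H = 2 × 0.9682 g H₂O ÷ 18.015 g/mol = 0.10749 mol
mass O = 4.152 − (2.3239 + 0.10835) = 1.7197 g → mol O = 1.7197 ÷ 15.999 = 0.10749 mol
Divide by the smallest (0.10749 mol): C 1.800, H 1.000, O 1.000
Multiplying each by 5 gives whole numbers: C 9.00, H 5.00, O 5.00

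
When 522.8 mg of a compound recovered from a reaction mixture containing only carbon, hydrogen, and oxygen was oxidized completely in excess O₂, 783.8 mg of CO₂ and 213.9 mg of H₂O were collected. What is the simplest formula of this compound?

mol C = 0.7838 g CO₂ ÷ 44.009 g/mol = 0.017810 mol
mol H = 2 × 0.2139 g H₂O ÷ 18.015 g/mol = 0.023747 mol
mass O = 0.5228 − (0.21392 + 0.023937) = 0.28495 g → mol O = 0.28495 ÷ 15.999 = 0.017810 mol
Divide by the smallest (0.017810 mol): C 1.000, H 1.333, O 1.000
Multiplying each by 3 gives whole numbers: C 3.00, H 4.00, O 3.00

C3H4O3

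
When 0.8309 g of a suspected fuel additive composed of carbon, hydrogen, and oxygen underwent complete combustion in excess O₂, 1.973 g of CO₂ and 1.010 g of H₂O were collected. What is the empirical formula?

C4H10O

mol C = 1.973 g CO₂ ÷ 44.009 g/mol = 0.044832 mol
mol H = 2 × 1.010 g H₂O ÷ 18.015 g/mol = 0.11213 mol
mass O = 0.8309 − (0.53847 + 0.11303) = 0.17940 g → mol O = 0.17940 ÷ 15.999 = 0.011213 mol
Divide by the smallest (0.011213 mol): C 3.998, H 10.000, O 1.000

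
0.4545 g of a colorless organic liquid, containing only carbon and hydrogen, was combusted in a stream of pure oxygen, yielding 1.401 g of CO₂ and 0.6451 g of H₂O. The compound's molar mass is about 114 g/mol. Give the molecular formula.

C8H18

mol C = 1.401 g CO₂ ÷ 44.009 g/mol = 0.031834 mol
mol H = 2 × 0.6451 g H₂O ÷ 18.015 g/mol = 0.071618 mol
Divide by the smallest (0.031834 mol): C 1.000, H 2.250
Multiplying each by 4 gives whole numbers: C 4.00, H 9.00
Empirical formula: C4H9
Empirical-formula mass = 57.12 g/mol; 114 ÷ 57.12 ≈ 2, so the molecular formula is C8H18.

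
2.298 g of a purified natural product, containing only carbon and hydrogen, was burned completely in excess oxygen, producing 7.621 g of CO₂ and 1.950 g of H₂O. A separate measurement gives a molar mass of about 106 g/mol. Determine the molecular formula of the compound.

C8H10

mol C = 7.621 g CO₂ ÷ 44.009 g/mol = 0.17317 mol
mol H = 2 × 1.950 g H₂O ÷ 18.015 g/mol = 0.21649 mol
Divide by the smallest (0.17317 mol): C 1.000, H 1.250
Multiplying each by 4 gives whole numbers: C 4.00, H 5.00
Empirical formula: C4H5
Empirical-formula mass = 53.08 g/mol; 106 ÷ 53.08 ≈ 2, so the molecular formula is C8H10.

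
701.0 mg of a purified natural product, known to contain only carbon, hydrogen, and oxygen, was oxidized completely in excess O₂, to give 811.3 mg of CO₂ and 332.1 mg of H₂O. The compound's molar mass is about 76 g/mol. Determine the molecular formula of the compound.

mol C = 0.8113 g CO₂ ÷ 44.009 g/mol = 0.018435 mol
mol H = 2 × 0.3321 g H₂O ÷ 18.015 g/mol = 0.036869 mol
mass O = 0.7010 − (0.22142 + 0.037164) = 0.44241 g → mol O = 0.44241 ÷ 15.999 = 0.027653 mol
Divide by the smallest (0.018435 mol): C 1.000, H 2.000, O 1.500
Multiplying each by 2 gives whole numbers: C 2.00, H 4.00, O 3.00
Empirical formula: C2H4O3
Empirical-formula mass = 76.05 g/mol; 76 ÷ 76.05 ≈ 1, so the molecular formula is C2H4O3.

C2H4O3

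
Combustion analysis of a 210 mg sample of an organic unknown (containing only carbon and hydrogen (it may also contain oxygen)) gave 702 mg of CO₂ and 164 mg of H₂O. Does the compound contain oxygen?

mol C = 0.702 g CO₂ ÷ 44.009 g/mol = 0.01595 mol
mol H = 2 × 0.164 g H₂O ÷ 18.015 g/mol = 0.01821 mol
C and H together account for 0.2099 g — essentially the entire 0.210 g sample — so the compound contains no oxygen.

no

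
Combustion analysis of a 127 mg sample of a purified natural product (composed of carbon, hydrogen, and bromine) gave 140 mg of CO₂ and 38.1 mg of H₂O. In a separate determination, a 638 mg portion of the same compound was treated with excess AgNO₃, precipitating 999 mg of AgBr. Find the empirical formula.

C3H4Br

mol C = 0.140 g CO₂ ÷ 44.009 g/mol = 0.003181 mol
mol H = 2 × 0.0381 g H₂O ÷ 18.015 g/mol = 0.004230 mol
From the AgBr data: mol Br per gram of compound = (0.999 ÷ 187.772) ÷ 0.638 = 0.008339 mol/g, so in the 0.127 g combustion sample mol Br = 0.001059 mol
Divide by the smallest (0.001059 mol): C 3.004, H 3.994, Br 1.000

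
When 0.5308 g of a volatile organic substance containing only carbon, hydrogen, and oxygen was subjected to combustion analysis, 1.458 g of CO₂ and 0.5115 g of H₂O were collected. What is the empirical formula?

mol C = 1.458 g CO₂ ÷ 44.009 g/mol = 0.033130 mol
mol H = 2 × 0.5115 g H₂O ÷ 18.015 g/mol = 0.056786 mol
mass O = 0.5308 − (0.39792 + 0.057240) = 0.075640 g → mol O = 0.075640 ÷ 15.999 = 0.0047278 mol
Divide by the smallest (0.0047278 mol): C 7.007, H 12.011, O 1.000

C7H12O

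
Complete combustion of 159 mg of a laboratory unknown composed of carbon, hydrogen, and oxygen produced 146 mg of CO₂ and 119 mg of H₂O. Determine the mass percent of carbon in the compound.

25.1%

mol C = 0.146 g CO₂ ÷ 44.009 g/mol = 0.003318 mol
mol H = 2 × 0.119 g H₂O ÷ 18.015 g/mol = 0.01321 mol
mass O = 0.159 − (0.03985 + 0.01332) = 0.1058 g → mol O = 0.1058 ÷ 15.999 = 0.006615 mol
mass % C = 0.03985 g ÷ 0.159 g × 100%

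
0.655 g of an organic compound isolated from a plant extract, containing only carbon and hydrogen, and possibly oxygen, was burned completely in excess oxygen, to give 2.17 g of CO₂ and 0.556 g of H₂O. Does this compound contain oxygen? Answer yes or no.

mol C = 2.17 g CO₂ ÷ 44.009 g/mol = 0.04931 mol
mol H = 2 × 0.556 g H₂O ÷ 18.015 g/mol = 0.06173 mol
C and H together account for 0.6545 g — essentially the entire 0.655 g sample — so the compound contains no oxygen.

no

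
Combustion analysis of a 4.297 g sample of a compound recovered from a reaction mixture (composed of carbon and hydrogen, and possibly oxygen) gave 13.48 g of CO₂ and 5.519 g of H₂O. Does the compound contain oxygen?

mol C = 13.48 g CO₂ ÷ 44.009 g/mol = 0.30630 mol
mol H = 2 × 5.519 g H₂O ÷ 18.015 g/mol = 0.61271 mol
C and H together account for 4.2966 g — essentially the entire 4.297 g sample — so the compound contains no oxygen.

no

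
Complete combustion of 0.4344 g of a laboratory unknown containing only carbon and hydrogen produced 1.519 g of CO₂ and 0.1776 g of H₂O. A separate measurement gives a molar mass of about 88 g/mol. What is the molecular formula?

mol C = 1.519 g CO₂ ÷ 44.009 g/mol = 0.034516 mol
mol H = 2 × 0.1776 g H₂O ÷ 18.015 g/mol = 0.019717 mol
Divide by the smallest (0.019717 mol): C 1.751, H 1.000
Multiplying each by 4 gives whole numbers: C 7.00, H 4.00
Empirical formula: C7H4
Empirical-formula mass = 88.11 g/mol; 88 ÷ 88.11 ≈ 1, so the molecular formula is C7H4.

C7H4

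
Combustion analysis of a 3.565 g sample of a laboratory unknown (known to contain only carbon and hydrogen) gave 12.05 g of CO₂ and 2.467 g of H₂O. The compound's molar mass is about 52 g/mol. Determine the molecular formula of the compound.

mol C = 12.05 g CO₂ ÷ 44.009 g/mol = 0.27381 mol
mol H = 2 × 2.467 g H₂O ÷ 18.015 g/mol = 0.27388 mol
Divide by the smallest (0.27381 mol): C 1.000, H 1.000
Empirical formula: CH
Empirical-formula mass = 13.02 g/mol; 52 ÷ 13.02 ≈ 4, so the molecular formula is C4H4.

C4H4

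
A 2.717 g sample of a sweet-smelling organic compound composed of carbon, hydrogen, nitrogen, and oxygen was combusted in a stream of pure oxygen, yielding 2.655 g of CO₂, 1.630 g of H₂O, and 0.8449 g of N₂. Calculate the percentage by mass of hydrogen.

mol C = 2.655 g CO₂ ÷ 44.009 g/mol = 0.060329 mol
mol H = 2 × 1.630 g H₂O ÷ 18.015 g/mol = 0.18096 mol
mol N = 2 × 0.8449 g N₂ ÷ 28.014 g/mol = 0.060320 mol
mass O = 2.717 − (0.72461 + 0.18241 + 0.84490) = 0.96509 g → mol O = 0.96509 ÷ 15.999 = 0.060322 mol
mass % H = 0.18241 g ÷ 2.717 g × 100%

6.71%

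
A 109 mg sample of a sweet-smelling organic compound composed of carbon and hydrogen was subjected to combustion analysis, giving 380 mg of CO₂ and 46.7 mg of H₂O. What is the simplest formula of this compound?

mol C = 0.380 g CO₂ ÷ 44.009 g/mol = 0.008635 mol
mol H = 2 × 0.0467 g H₂O ÷ 18.015 g/mol = 0.005185 mol
Divide by the smallest (0.005185 mol): C 1.665, H 1.000
Multiplying each by 3 gives whole numbers: C 5.00, H 3.00

C5H3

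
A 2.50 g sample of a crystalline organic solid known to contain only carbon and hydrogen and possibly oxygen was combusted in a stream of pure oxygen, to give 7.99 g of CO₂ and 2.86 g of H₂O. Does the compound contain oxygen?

mol C = 7.99 g CO₂ ÷ 44.009 g/mol = 0.1816 mol
mol H = 2 × 2.86 g H₂O ÷ 18.015 g/mol = 0.3175 mol
C and H together account for 2.501 g — essentially the entire 2.50 g sample — so the compound contains no oxygen.

no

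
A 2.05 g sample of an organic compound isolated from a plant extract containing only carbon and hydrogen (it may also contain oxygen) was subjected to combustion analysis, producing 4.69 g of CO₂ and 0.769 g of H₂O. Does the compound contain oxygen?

yes

mol C = 4.69 g CO₂ ÷ 44.009 g/mol = 0.1066 mol
mol H = 2 × 0.769 g H₂O ÷ 18.015 g/mol = 0.08537 mol
C and H account for only 1.366 g of the 2.05 g sample; the remaining 0.6839 g must be oxygen.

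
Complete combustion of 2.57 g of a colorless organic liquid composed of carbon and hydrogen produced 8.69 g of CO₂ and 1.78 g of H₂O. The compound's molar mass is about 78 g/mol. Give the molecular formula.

C6H6

mol C = 8.69 g CO₂ ÷ 44.009 g/mol = 0.1975 mol
mol H = 2 × 1.78 g H₂O ÷ 18.015 g/mol = 0.1976 mol
Divide by the smallest (0.1975 mol): C 1.000, H 1.001
Empirical formula: CH
Empirical-formula mass = 13.02 g/mol; 78 ÷ 13.02 ≈ 6, so the molecular formula is C6H6.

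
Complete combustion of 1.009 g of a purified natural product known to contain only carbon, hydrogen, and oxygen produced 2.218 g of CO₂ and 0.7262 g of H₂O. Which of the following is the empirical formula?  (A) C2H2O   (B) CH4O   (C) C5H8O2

mol C = 2.218 g CO₂ ÷ 44.009 g/mol = 0.050399 mol
mol H = 2 × 0.7262 g H₂O ÷ 18.015 g/mol = 0.080622 mol
mass O = 1.009 − (0.60534 + 0.081267) = 0.32239 g → mol O = 0.32239 ÷ 15.999 = 0.020151 mol
Divide by the smallest (0.020151 mol): C 2.501, H 4.001, O 1.000
Multiplying each by 2 gives whole numbers: C 5.00, H 8.00, O 2.00

(C) C5H8O2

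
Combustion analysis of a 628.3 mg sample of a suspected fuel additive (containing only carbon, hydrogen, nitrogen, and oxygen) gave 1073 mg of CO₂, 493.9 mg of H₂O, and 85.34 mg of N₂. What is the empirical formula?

C4H9NO2

mol C = 1.073 g CO₂ ÷ 44.009 g/mol = 0.024381 mol
mol H = 2 × 0.4939 g H₂O ÷ 18.015 g/mol = 0.054832 mol
mol N = 2 × 0.08534 g N₂ ÷ 28.014 g/mol = 0.0060927 mol
mass O = 0.6283 − (0.29284 + 0.055271 + 0.085340) = 0.19484 g → mol O = 0.19484 ÷ 15.999 = 0.012179 mol
Divide by the smallest (0.0060927 mol): C 4.002, H 9.000, N 1.000, O 1.999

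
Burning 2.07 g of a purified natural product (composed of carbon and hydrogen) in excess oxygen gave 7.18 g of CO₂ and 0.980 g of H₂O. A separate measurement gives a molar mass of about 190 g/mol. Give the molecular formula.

C15H10

mol C = 7.18 g CO₂ ÷ 44.009 g/mol = 0.1631 mol
mol H = 2 × 0.980 g H₂O ÷ 18.015 g/mol = 0.1088 mol
Divide by the smallest (0.1088 mol): C 1.500, H 1.000
Multiplying each by 2 gives whole numbers: C 3.00, H 2.00
Empirical formula: C3H2
Empirical-formula mass = 38.05 g/mol; 190 ÷ 38.05 ≈ 5, so the molecular formula is C15H10.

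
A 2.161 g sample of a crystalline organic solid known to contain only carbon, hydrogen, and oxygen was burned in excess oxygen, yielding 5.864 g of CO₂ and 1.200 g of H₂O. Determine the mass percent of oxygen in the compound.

mol C = 5.864 g CO₂ ÷ 44.009 g/mol = 0.13325 mol
mol H = 2 × 1.200 g H₂O ÷ 18.015 g/mol = 0.13322 mol
mass O = 2.161 − (1.6004 + 0.13429) = 0.42630 g → mol O = 0.42630 ÷ 15.999 = 0.026645 mol
mass % O = 0.42630 g ÷ 2.161 g × 100%

19.73%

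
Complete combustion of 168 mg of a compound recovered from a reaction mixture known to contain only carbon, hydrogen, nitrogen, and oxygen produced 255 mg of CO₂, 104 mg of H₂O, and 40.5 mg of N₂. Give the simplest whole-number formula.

mol C = 0.255 g CO₂ ÷ 44.009 g/mol = 0.005794 mol
mol H = 2 × 0.104 g H₂O ÷ 18.015 g/mol = 0.01155 mol
mol N = 2 × 0.0405 g N₂ ÷ 28.014 g/mol = 0.002891 mol
mass O = 0.168 − (0.06959 + 0.01164 + 0.04050) = 0.04627 g → mol O = 0.04627 ÷ 15.999 = 0.002892 mol
Divide by the smallest (0.002891 mol): C 2.004, H 3.993, N 1.000, O 1.000

C2H4NO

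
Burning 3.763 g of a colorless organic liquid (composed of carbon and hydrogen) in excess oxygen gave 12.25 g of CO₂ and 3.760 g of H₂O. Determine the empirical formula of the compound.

mol C = 12.25 g CO₂ ÷ 44.009 g/mol = 0.27835 mol
mol H = 2 × 3.760 g H₂O ÷ 18.015 g/mol = 0.41743 mol
Divide by the smallest (0.27835 mol): C 1.000, H 1.500
Multiplying each by 2 gives whole numbers: C 2.00, H 3.00

C2H3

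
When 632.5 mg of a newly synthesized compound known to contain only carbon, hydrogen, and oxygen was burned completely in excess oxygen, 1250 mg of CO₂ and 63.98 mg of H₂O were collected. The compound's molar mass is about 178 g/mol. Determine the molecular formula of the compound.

C8H2O5

mol C = 1.250 g CO₂ ÷ 44.009 g/mol = 0.028403 mol
mol H = 2 × 0.06398 g H₂O ÷ 18.015 g/mol = 0.0071030 mol
mass O = 0.6325 − (0.34115 + 0.0071598) = 0.28419 g → mol O = 0.28419 ÷ 15.999 = 0.017763 mol
Divide by the smallest (0.0071030 mol): C 3.999, H 1.000, O 2.501
Multiplying each by 2 gives whole numbers: C 8.00, H 2.00, O 5.00
Empirical formula: C8H2O5
Empirical-formula mass = 178.10 g/mol; 178 ÷ 178.10 ≈ 1, so the molecular formula is C8H2O5.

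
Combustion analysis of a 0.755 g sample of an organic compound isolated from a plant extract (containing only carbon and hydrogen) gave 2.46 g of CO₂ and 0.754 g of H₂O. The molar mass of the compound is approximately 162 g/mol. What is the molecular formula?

mol C = 2.46 g CO₂ ÷ 44.009 g/mol = 0.05590 mol
mol H = 2 × 0.754 g H₂O ÷ 18.015 g/mol = 0.08371 mol
Divide by the smallest (0.05590 mol): C 1.000, H 1.498
Multiplying each by 2 gives whole numbers: C 2.00, H 3.00
Empirical formula: C2H3
Empirical-formula mass = 27.05 g/mol; 162 ÷ 27.05 ≈ 6, so the molecular formula is C12H18.

C12H18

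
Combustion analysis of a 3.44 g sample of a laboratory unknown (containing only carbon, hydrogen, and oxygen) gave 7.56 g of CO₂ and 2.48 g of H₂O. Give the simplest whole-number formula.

mol C = 7.56 g CO₂ ÷ 44.009 g/mol = 0.1718 mol
mol H = 2 × 2.48 g H₂O ÷ 18.015 g/mol = 0.2753 mol
mass O = 3.44 − (2.063 + 0.2775) = 1.099 g → mol O = 1.099 ÷ 15.999 = 0.06870 mol
Divide by the smallest (0.06870 mol): C 2.500, H 4.007, O 1.000
Multiplying each by 2 gives whole numbers: C 5.00, H 8.01, O 2.00

C5H8O2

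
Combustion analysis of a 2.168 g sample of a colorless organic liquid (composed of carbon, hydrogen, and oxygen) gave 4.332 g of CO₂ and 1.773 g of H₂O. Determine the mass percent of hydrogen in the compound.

9.15%

mol C = 4.332 g CO₂ ÷ 44.009 g/mol = 0.098434 mol
mol H = 2 × 1.773 g H₂O ÷ 18.015 g/mol = 0.19684 mol
mass O = 2.168 − (1.1823 + 0.19841) = 0.78729 g → mol O = 0.78729 ÷ 15.999 = 0.049209 mol
mass % H = 0.19841 g ÷ 2.168 g × 100%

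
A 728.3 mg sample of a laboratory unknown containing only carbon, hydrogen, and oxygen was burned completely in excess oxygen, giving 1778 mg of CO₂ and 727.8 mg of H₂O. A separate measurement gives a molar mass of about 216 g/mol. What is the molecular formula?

C12H24O3

mol C = 1.778 g CO₂ ÷ 44.009 g/mol = 0.040401 mol
mol H = 2 × 0.7278 g H₂O ÷ 18.015 g/mol = 0.080799 mol
mass O = 0.7283 − (0.48525 + 0.081446) = 0.16160 g → mol O = 0.16160 ÷ 15.999 = 0.010101 mol
Divide by the smallest (0.010101 mol): C 4.000, H 7.999, O 1.000
Empirical formula: C4H8O
Empirical-formula mass = 72.11 g/mol; 216 ÷ 72.11 ≈ 3, so the molecular formula is C12H24O3.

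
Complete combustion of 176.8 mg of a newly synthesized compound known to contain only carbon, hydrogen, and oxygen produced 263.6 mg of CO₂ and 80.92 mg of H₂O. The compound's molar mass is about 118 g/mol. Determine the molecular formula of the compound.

C4H6O4

mol C = 0.2636 g CO₂ ÷ 44.009 g/mol = 0.0059897 mol
mol H = 2 × 0.08092 g H₂O ÷ 18.015 g/mol = 0.0089836 mol
mass O = 0.1768 − (0.071942 + 0.0090555) = 0.095802 g → mol O = 0.095802 ÷ 15.999 = 0.0059880 mol
Divide by the smallest (0.0059880 mol): C 1.000, H 1.500, O 1.000
Multiplying each by 2 gives whole numbers: C 2.00, H 3.00, O 2.00
Empirical formula: C2H3O2
Empirical-formula mass = 59.04 g/mol; 118 ÷ 59.04 ≈ 2, so the molecular formula is C4H6O4.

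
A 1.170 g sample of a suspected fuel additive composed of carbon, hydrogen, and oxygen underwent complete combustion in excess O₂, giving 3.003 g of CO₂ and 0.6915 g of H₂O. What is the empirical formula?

mol C = 3.003 g CO₂ ÷ 44.009 g/mol = 0.068236 mol
mol H = 2 × 0.6915 g H₂O ÷ 18.015 g/mol = 0.076769 mol
mass O = 1.170 − (0.81958 + 0.077384) = 0.27303 g → mol O = 0.27303 ÷ 15.999 = 0.017066 mol
Divide by the smallest (0.017066 mol): C 3.998, H 4.498, O 1.000
Multiplying each by 2 gives whole numbers: C 8.00, H 9.00, O 2.00

C8H9O2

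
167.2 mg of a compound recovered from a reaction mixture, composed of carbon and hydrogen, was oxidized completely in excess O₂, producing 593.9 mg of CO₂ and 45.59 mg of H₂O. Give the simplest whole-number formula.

mol C = 0.5939 g CO₂ ÷ 44.009 g/mol = 0.013495 mol
mol H = 2 × 0.04559 g H₂O ÷ 18.015 g/mol = 0.0050613 mol
Divide by the smallest (0.0050613 mol): C 2.666, H 1.000
Multiplying each by 3 gives whole numbers: C 8.00, H 3.00

C8H3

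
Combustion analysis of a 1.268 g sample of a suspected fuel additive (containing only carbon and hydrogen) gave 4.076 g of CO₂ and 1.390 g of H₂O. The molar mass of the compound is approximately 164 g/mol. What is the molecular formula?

mol C = 4.076 g CO₂ ÷ 44.009 g/mol = 0.092617 mol
mol H = 2 × 1.390 g H₂O ÷ 18.015 g/mol = 0.15432 mol
Divide by the smallest (0.092617 mol): C 1.000, H 1.666
Multiplying each by 3 gives whole numbers: C 3.00, H 5.00
Empirical formula: C3H5
Empirical-formula mass = 41.07 g/mol; 164 ÷ 41.07 ≈ 4, so the molecular formula is C12H20.

C12H20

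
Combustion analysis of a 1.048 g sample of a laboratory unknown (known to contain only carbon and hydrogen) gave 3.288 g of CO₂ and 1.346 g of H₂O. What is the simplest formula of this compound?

mol C = 3.288 g CO₂ ÷ 44.009 g/mol = 0.074712 mol
mol H = 2 × 1.346 g H₂O ÷ 18.015 g/mol = 0.14943 mol
Divide by the smallest (0.074712 mol): C 1.000, H 2.000

CH2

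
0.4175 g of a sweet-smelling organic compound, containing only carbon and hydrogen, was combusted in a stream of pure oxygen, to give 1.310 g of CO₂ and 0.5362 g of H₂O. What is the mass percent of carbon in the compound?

85.64%

mol C = 1.310 g CO₂ ÷ 44.009 g/mol = 0.029767 mol
mol H = 2 × 0.5362 g H₂O ÷ 18.015 g/mol = 0.059528 mol
mass % C = 0.35753 g ÷ 0.4175 g × 100%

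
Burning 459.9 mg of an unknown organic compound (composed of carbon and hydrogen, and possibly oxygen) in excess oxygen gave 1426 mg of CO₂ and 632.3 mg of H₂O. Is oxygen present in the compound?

no

mol C = 1.426 g CO₂ ÷ 44.009 g/mol = 0.032402 mol
mol H = 2 × 0.6323 g H₂O ÷ 18.015 g/mol = 0.070197 mol
C and H together account for 0.45994 g — essentially the entire 0.4599 g sample — so the compound contains no oxygen.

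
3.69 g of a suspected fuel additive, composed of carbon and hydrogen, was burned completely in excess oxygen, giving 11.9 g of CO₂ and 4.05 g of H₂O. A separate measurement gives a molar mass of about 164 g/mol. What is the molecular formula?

mol C = 11.9 g CO₂ ÷ 44.009 g/mol = 0.2704 mol
mol H = 2 × 4.05 g H₂O ÷ 18.015 g/mol = 0.4496 mol
Divide by the smallest (0.2704 mol): C 1.000, H 1.663
Multiplying each by 3 gives whole numbers: C 3.00, H 4.99
Empirical formula: C3H5
Empirical-formula mass = 41.07 g/mol; 164 ÷ 41.07 ≈ 4, so the molecular formula is C12H20.

C12H20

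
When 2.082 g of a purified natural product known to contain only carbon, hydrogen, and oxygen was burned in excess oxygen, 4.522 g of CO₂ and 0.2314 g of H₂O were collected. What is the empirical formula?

C4HO2

mol C = 4.522 g CO₂ ÷ 44.009 g/mol = 0.10275 mol
mol H = 2 × 0.2314 g H₂O ÷ 18.015 g/mol = 0.025690 mol
mass O = 2.082 − (1.2342 + 0.025895) = 0.82195 g → mol O = 0.82195 ÷ 15.999 = 0.051375 mol
Divide by the smallest (0.025690 mol): C 4.000, H 1.000, O 2.000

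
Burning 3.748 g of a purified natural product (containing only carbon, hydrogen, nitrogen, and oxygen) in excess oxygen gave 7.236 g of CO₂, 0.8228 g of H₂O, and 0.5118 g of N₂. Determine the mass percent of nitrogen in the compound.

mol C = 7.236 g CO₂ ÷ 44.009 g/mol = 0.16442 mol
mol H = 2 × 0.8228 g H₂O ÷ 18.015 g/mol = 0.091346 mol
mol N = 2 × 0.5118 g N₂ ÷ 28.014 g/mol = 0.036539 mol
mass O = 3.748 − (1.9749 + 0.092077 + 0.51180) = 1.1693 g → mol O = 1.1693 ÷ 15.999 = 0.073084 mol
mass % N = 0.51180 g ÷ 3.748 g × 100%

13.66%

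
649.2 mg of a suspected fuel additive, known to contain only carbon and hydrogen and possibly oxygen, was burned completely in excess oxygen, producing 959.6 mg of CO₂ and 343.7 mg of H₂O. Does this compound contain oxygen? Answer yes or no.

mol C = 0.9596 g CO₂ ÷ 44.009 g/mol = 0.021805 mol
mol H = 2 × 0.3437 g H₂O ÷ 18.015 g/mol = 0.038157 mol
C and H account for only 0.30036 g of the 0.6492 g sample; the remaining 0.34884 g must be oxygen.

yes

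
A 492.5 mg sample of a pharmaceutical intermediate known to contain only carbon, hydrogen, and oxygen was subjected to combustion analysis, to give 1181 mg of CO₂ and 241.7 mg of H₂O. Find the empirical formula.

mol C = 1.181 g CO₂ ÷ 44.009 g/mol = 0.026835 mol
mol H = 2 × 0.2417 g H₂O ÷ 18.015 g/mol = 0.026833 mol
mass O = 0.4925 − (0.32232 + 0.027048) = 0.14313 g → mol O = 0.14313 ÷ 15.999 = 0.0089463 mol
Divide by the smallest (0.0089463 mol): C 3.000, H 2.999, O 1.000

C3H3O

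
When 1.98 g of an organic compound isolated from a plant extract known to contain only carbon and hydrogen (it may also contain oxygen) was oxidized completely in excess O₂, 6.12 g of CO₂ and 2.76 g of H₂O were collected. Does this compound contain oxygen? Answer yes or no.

mol C = 6.12 g CO₂ ÷ 44.009 g/mol = 0.1391 mol
mol H = 2 × 2.76 g H₂O ÷ 18.015 g/mol = 0.3064 mol
C and H together account for 1.979 g — essentially the entire 1.98 g sample — so the compound contains no oxygen.

no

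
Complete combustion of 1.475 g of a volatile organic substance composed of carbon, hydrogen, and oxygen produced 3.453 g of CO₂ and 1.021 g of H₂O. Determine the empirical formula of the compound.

mol C = 3.453 g CO₂ ÷ 44.009 g/mol = 0.078461 mol
mol H = 2 × 1.021 g H₂O ÷ 18.015 g/mol = 0.11335 mol
mass O = 1.475 − (0.94240 + 0.11426) = 0.41835 g → mol O = 0.41835 ÷ 15.999 = 0.026148 mol
Divide by the smallest (0.026148 mol): C 3.001, H 4.335, O 1.000
Multiplying each by 3 gives whole numbers: C 9.00, H 13.00, O 3.00

C9H13O3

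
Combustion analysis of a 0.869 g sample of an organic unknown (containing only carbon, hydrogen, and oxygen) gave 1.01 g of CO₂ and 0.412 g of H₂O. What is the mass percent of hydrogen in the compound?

5.3%

mol C = 1.01 g CO₂ ÷ 44.009 g/mol = 0.02295 mol
mol H = 2 × 0.412 g H₂O ÷ 18.015 g/mol = 0.04574 mol
mass O = 0.869 − (0.2757 + 0.04611) = 0.5472 g → mol O = 0.5472 ÷ 15.999 = 0.03420 mol
mass % H = 0.04611 g ÷ 0.869 g × 100%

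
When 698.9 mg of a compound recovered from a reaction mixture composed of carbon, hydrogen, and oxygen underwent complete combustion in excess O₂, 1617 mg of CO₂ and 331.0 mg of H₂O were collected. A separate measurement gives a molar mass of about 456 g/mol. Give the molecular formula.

mol C = 1.617 g CO₂ ÷ 44.009 g/mol = 0.036742 mol
mol H = 2 × 0.3310 g H₂O ÷ 18.015 g/mol = 0.036747 mol
mass O = 0.6989 − (0.44131 + 0.037041) = 0.22054 g → mol O = 0.22054 ÷ 15.999 = 0.013785 mol
Divide by the smallest (0.013785 mol): C 2.665, H 2.666, O 1.000
Multiplying each by 3 gives whole numbers: C 8.00, H 8.00, O 3.00
Empirical formula: C8H8O3
Empirical-formula mass = 152.15 g/mol; 456 ÷ 152.15 ≈ 3, so the molecular formula is C24H24O9.

C24H24O9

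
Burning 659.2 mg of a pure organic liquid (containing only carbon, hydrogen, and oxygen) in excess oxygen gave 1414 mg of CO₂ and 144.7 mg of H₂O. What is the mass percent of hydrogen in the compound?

2.46%

mol C = 1.414 g CO₂ ÷ 44.009 g/mol = 0.032130 mol
mol H = 2 × 0.1447 g H₂O ÷ 18.015 g/mol = 0.016064 mol
mass O = 0.6592 − (0.38591 + 0.016193) = 0.25710 g → mol O = 0.25710 ÷ 15.999 = 0.016070 mol
mass % H = 0.016193 g ÷ 0.6592 g × 100%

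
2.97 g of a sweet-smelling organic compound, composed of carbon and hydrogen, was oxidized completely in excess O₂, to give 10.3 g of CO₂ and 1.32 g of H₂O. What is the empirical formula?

C8H5

mol C = 10.3 g CO₂ ÷ 44.009 g/mol = 0.2340 mol
mol H = 2 × 1.32 g H₂O ÷ 18.015 g/mol = 0.1465 mol
Divide by the smallest (0.1465 mol): C 1.597, H 1.000
Multiplying each by 5 gives whole numbers: C 7.99, H 5.00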